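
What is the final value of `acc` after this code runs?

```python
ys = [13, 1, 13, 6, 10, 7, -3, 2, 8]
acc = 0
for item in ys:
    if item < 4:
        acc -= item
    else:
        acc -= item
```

-57

item=13: not <4, acc = 0-13 = -13
item=1: <4, acc = (-13)-1 = -14
item=13: not <4, acc = (-14)-13 = -27
item=6: not <4, acc = (-27)-6 = -33
item=10: not <4, acc = (-33)-10 = -43
item=7: not <4, acc = (-43)-7 = -50
item=-3: <4, acc = (-50)-(-3) = -47
item=2: <4, acc = (-47)-2 = -49
item=8: not <4, acc = (-49)-8 = -57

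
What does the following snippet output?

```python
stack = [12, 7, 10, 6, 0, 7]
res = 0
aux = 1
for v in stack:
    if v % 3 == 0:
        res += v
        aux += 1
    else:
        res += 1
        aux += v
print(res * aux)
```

588

v=12: %3==0, res = 0+12 = 12; aux=2
v=7: not %3==0, res = 12+1 = 13; aux=9
v=10: not %3==0, res = 13+1 = 14; aux=19
v=6: %3==0, res = 14+6 = 20; aux=20
v=0: %3==0, res = 20+0 = 20; aux=21
v=7: not %3==0, res = 20+1 = 21; aux=28
res*aux = 21*28 = 588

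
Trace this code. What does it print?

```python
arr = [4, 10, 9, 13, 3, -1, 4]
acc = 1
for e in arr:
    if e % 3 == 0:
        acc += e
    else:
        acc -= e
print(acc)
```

e=4: not %3==0, acc = 1-4 = -3
e=10: not %3==0, acc = (-3)-10 = -13
e=9: %3==0, acc = (-13)+9 = -4
e=13: not %3==0, acc = (-4)-13 = -17
e=3: %3==0, acc = (-17)+3 = -14
e=-1: not %3==0, acc = (-14)-(-1) = -13
e=4: not %3==0, acc = (-13)-4 = -17

-17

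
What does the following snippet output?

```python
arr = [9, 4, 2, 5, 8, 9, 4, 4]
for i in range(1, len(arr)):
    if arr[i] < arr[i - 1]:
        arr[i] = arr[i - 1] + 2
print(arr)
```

i=1: 4<9, arr[1] = 9+2 = 11 → [9, 11, 2, 5, 8, 9, 4, 4]
i=2: 2<11, arr[2] = 11+2 = 13 → [9, 11, 13, 5, 8, 9, 4, 4]
i=3: 5<13, arr[3] = 13+2 = 15 → [9, 11, 13, 15, 8, 9, 4, 4]
i=4: 8<15, arr[4] = 15+2 = 17 → [9, 11, 13, 15, 17, 9, 4, 4]
i=5: 9<17, arr[5] = 17+2 = 19 → [9, 11, 13, 15, 17, 19, 4, 4]
i=6: 4<19, arr[6] = 19+2 = 21 → [9, 11, 13, 15, 17, 19, 21, 4]
i=7: 4<21, arr[7] = 21+2 = 23 → [9, 11, 13, 15, 17, 19, 21, 23]

[9, 11, 13, 15, 17, 19, 21, 23]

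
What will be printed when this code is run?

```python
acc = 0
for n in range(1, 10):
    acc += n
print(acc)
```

n=1: acc = 0+1 = 1
n=2: acc = 1+2 = 3
n=3: acc = 3+3 = 6
n=4: acc = 6+4 = 10
n=5: acc = 10+5 = 15
n=6: acc = 15+6 = 21
n=7: acc = 21+7 = 28
n=8: acc = 28+8 = 36
n=9: acc = 36+9 = 45

45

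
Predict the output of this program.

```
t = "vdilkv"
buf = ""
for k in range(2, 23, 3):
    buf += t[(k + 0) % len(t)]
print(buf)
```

ivivivi

k=2: add t[2]='i' → 'i'
k=5: add t[5]='v' → 'iv'
k=8: add t[2]='i' → 'ivi'
k=11: add t[5]='v' → 'iviv'
k=14: add t[2]='i' → 'ivivi'
k=17: add t[5]='v' → 'iviviv'
k=20: add t[2]='i' → 'ivivivi'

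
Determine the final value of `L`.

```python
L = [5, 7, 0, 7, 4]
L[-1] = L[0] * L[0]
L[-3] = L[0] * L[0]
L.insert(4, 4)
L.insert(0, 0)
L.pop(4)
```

[0, 5, 7, 25, 4, 25]

L[-1] = L[0]*L[0] = 5*5 = 25 → [5, 7, 0, 7, 25]
L[-3] = L[0]*L[0] = 5*5 = 25 → [5, 7, 25, 7, 25]
insert 4 at 4 → [5, 7, 25, 7, 4, 25]
insert 0 at 0 → [0, 5, 7, 25, 7, 4, 25]
pop(4) removes 7 → [0, 5, 7, 25, 4, 25]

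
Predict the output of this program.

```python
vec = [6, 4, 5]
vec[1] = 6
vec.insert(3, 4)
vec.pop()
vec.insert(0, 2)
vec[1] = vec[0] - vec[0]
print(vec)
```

vec[1] = 6 → [6, 6, 5]
insert 4 at 3 → [6, 6, 5, 4]
pop() removes 4 → [6, 6, 5]
insert 2 at 0 → [2, 6, 6, 5]
vec[1] = vec[0]-vec[0] = 2-2 = 0 → [2, 0, 6, 5]

[2, 0, 6, 5]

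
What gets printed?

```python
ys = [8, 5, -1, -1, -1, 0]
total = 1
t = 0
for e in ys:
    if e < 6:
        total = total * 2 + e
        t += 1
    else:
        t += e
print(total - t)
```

85

e=8: not <6; t=8
e=5: <6, total = 1*2+5 = 7; t=9
e=-1: <6, total = 7*2+(-1) = 13; t=10
e=-1: <6, total = 13*2+(-1) = 25; t=11
e=-1: <6, total = 25*2+(-1) = 49; t=12
e=0: <6, total = 49*2+0 = 98; t=13
total-t = 98-13 = 85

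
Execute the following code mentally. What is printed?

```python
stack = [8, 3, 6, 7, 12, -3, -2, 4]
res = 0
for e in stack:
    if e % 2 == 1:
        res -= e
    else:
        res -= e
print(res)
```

e=8: not odd, res = 0-8 = -8
e=3: odd, res = (-8)-3 = -11
e=6: not odd, res = (-11)-6 = -17
e=7: odd, res = (-17)-7 = -24
e=12: not odd, res = (-24)-12 = -36
e=-3: odd, res = (-36)-(-3) = -33
e=-2: not odd, res = (-33)-(-2) = -31
e=4: not odd, res = (-31)-4 = -35

-35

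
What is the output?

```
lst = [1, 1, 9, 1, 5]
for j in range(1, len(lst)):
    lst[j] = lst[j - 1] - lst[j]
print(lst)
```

j=1: lst[1] = 1-1 = 0 → [1, 0, 9, 1, 5]
j=2: lst[2] = 0-9 = -9 → [1, 0, -9, 1, 5]
j=3: lst[3] = (-9)-1 = -10 → [1, 0, -9, -10, 5]
j=4: lst[4] = (-10)-5 = -15 → [1, 0, -9, -10, -15]

[1, 0, -9, -10, -15]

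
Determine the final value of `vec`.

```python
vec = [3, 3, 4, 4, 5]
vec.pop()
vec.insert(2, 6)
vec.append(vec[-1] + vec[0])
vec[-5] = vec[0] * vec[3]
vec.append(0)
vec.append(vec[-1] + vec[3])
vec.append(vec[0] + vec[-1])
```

[3, 12, 6, 4, 4, 7, 0, 4, 7]

pop() removes 5 → [3, 3, 4, 4]
insert 6 at 2 → [3, 3, 6, 4, 4]
append vec[-1]+vec[0] = 4+3 = 7 → [3, 3, 6, 4, 4, 7]
vec[-5] = vec[0]*vec[3] = 3*4 = 12 → [3, 12, 6, 4, 4, 7]
append 0 → [3, 12, 6, 4, 4, 7, 0]
append vec[-1]+vec[3] = 0+4 = 4 → [3, 12, 6, 4, 4, 7, 0, 4]
append vec[0]+vec[-1] = 3+4 = 7 → [3, 12, 6, 4, 4, 7, 0, 4, 7]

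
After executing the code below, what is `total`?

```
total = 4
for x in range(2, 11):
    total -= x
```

-50

x=2: total = 4-2 = 2
x=3: total = 2-3 = -1
x=4: total = (-1)-4 = -5
x=5: total = (-5)-5 = -10
x=6: total = (-10)-6 = -16
x=7: total = (-16)-7 = -23
x=8: total = (-23)-8 = -31
x=9: total = (-31)-9 = -40
x=10: total = (-40)-10 = -50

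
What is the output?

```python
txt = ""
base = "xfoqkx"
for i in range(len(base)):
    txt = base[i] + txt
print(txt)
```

i=0: prepend 'x' → 'x'
i=1: prepend 'f' → 'fx'
i=2: prepend 'o' → 'ofx'
i=3: prepend 'q' → 'qofx'
i=4: prepend 'k' → 'kqofx'
i=5: prepend 'x' → 'xkqofx'

xkqofx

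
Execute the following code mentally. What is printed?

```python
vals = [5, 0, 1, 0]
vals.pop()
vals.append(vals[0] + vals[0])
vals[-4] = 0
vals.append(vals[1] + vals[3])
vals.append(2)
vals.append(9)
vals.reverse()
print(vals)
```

pop() removes 0 → [5, 0, 1]
append vals[0]+vals[0] = 5+5 = 10 → [5, 0, 1, 10]
vals[-4] = 0 → [0, 0, 1, 10]
append vals[1]+vals[3] = 0+10 = 10 → [0, 0, 1, 10, 10]
append 2 → [0, 0, 1, 10, 10, 2]
append 9 → [0, 0, 1, 10, 10, 2, 9]
reverse → [9, 2, 10, 10, 1, 0, 0]

[9, 2, 10, 10, 1, 0, 0]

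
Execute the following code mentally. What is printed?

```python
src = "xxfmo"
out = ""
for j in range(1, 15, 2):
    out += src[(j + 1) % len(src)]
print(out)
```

foxmxfo

j=1: add src[2]='f' → 'f'
j=3: add src[4]='o' → 'fo'
j=5: add src[1]='x' → 'fox'
j=7: add src[3]='m' → 'foxm'
j=9: add src[0]='x' → 'foxmx'
j=11: add src[2]='f' → 'foxmxf'
j=13: add src[4]='o' → 'foxmxfo'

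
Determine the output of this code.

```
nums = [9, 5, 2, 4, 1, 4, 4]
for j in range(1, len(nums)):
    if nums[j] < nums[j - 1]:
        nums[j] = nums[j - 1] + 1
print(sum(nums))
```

j=1: 5<9, nums[1] = 9+1 = 10 → [9, 10, 2, 4, 1, 4, 4]
j=2: 2<10, nums[2] = 10+1 = 11 → [9, 10, 11, 4, 1, 4, 4]
j=3: 4<11, nums[3] = 11+1 = 12 → [9, 10, 11, 12, 1, 4, 4]
j=4: 1<12, nums[4] = 12+1 = 13 → [9, 10, 11, 12, 13, 4, 4]
j=5: 4<13, nums[5] = 13+1 = 14 → [9, 10, 11, 12, 13, 14, 4]
j=6: 4<14, nums[6] = 14+1 = 15 → [9, 10, 11, 12, 13, 14, 15]
sum = 84

84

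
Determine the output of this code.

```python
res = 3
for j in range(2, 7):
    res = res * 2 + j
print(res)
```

j=2: res = 3*2+2 = 8
j=3: res = 8*2+3 = 19
j=4: res = 19*2+4 = 42
j=5: res = 42*2+5 = 89
j=6: res = 89*2+6 = 184

184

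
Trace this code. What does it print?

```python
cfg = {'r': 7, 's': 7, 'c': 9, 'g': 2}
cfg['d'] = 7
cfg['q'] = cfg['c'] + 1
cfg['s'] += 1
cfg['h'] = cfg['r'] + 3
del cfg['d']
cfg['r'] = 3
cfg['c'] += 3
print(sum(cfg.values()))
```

45

cfg['d'] = 7 → {'r': 7, 's': 7, 'c': 9, 'g': 2, 'd': 7}
cfg['q'] = cfg['c']+1 = 10 → {'r': 7, 's': 7, 'c': 9, 'g': 2, 'd': 7, 'q': 10}
cfg['s'] = 7+1 = 8 → {'r': 7, 's': 8, 'c': 9, 'g': 2, 'd': 7, 'q': 10}
cfg['h'] = cfg['r']+3 = 10 → {'r': 7, 's': 8, 'c': 9, 'g': 2, 'd': 7, 'q': 10, 'h': 10}
del 'd' → {'r': 7, 's': 8, 'c': 9, 'g': 2, 'q': 10, 'h': 10}
cfg['r'] = 3 → {'r': 3, 's': 8, 'c': 9, 'g': 2, 'q': 10, 'h': 10}
cfg['c'] = 9+3 = 12 → {'r': 3, 's': 8, 'c': 12, 'g': 2, 'q': 10, 'h': 10}
sum of values = 45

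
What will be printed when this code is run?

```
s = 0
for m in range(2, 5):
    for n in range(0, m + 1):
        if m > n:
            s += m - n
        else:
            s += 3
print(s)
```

m=2,n=0: 2>0, s = 0+2 = 2
m=2,n=1: 2>1, s = 2+1 = 3
m=2,n=2: not 2>2, s = 3+3 = 6
m=3,n=0: 3>0, s = 6+3 = 9
m=3,n=1: 3>1, s = 9+2 = 11
m=3,n=2: 3>2, s = 11+1 = 12
m=3,n=3: not 3>3, s = 12+3 = 15
m=4,n=0: 4>0, s = 15+4 = 19
m=4,n=1: 4>1, s = 19+3 = 22
m=4,n=2: 4>2, s = 22+2 = 24
m=4,n=3: 4>3, s = 24+1 = 25
m=4,n=4: not 4>4, s = 25+3 = 28

28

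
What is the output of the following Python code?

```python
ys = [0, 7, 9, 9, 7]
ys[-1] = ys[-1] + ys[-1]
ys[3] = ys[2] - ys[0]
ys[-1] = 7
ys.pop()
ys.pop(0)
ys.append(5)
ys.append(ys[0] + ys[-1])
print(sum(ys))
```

ys[-1] = ys[-1]+ys[-1] = 7+7 = 14 → [0, 7, 9, 9, 14]
ys[3] = ys[2]-ys[0] = 9-0 = 9 → [0, 7, 9, 9, 14]
ys[-1] = 7 → [0, 7, 9, 9, 7]
pop() removes 7 → [0, 7, 9, 9]
pop(0) removes 0 → [7, 9, 9]
append 5 → [7, 9, 9, 5]
append ys[0]+ys[-1] = 7+5 = 12 → [7, 9, 9, 5, 12]
sum = 42

42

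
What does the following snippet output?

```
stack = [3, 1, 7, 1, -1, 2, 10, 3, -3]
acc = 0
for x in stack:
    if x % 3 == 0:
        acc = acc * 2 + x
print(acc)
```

x=3: %3==0, acc = 0*2+3 = 3
x=1: not %3==0
x=7: not %3==0
x=1: not %3==0
x=-1: not %3==0
x=2: not %3==0
x=10: not %3==0
x=3: %3==0, acc = 3*2+3 = 9
x=-3: %3==0, acc = 9*2+(-3) = 15

15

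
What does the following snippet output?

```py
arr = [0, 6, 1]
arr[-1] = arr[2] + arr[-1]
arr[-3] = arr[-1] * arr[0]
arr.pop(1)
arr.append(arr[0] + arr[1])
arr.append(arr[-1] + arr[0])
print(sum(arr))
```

6

arr[-1] = arr[2]+arr[-1] = 1+1 = 2 → [0, 6, 2]
arr[-3] = arr[-1]*arr[0] = 2*0 = 0 → [0, 6, 2]
pop(1) removes 6 → [0, 2]
append arr[0]+arr[1] = 0+2 = 2 → [0, 2, 2]
append arr[-1]+arr[0] = 2+0 = 2 → [0, 2, 2, 2]
sum = 6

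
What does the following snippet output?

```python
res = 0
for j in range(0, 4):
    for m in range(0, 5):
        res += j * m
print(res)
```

j=0,m=0: res = 0+0 = 0
j=0,m=1: res = 0+0 = 0
j=0,m=2: res = 0+0 = 0
j=0,m=3: res = 0+0 = 0
j=0,m=4: res = 0+0 = 0
j=1,m=0: res = 0+0 = 0
j=1,m=1: res = 0+1 = 1
j=1,m=2: res = 1+2 = 3
j=1,m=3: res = 3+3 = 6
j=1,m=4: res = 6+4 = 10
j=2,m=0: res = 10+0 = 10
j=2,m=1: res = 10+2 = 12
j=2,m=2: res = 12+4 = 16
j=2,m=3: res = 16+6 = 22
j=2,m=4: res = 22+8 = 30
j=3,m=0: res = 30+0 = 30
j=3,m=1: res = 30+3 = 33
j=3,m=2: res = 33+6 = 39
j=3,m=3: res = 39+9 = 48
j=3,m=4: res = 48+12 = 60

60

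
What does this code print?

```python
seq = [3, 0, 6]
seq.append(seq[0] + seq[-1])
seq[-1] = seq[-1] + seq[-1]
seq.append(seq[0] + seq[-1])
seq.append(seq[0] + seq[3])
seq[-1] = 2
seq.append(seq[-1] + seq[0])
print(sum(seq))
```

55

append seq[0]+seq[-1] = 3+6 = 9 → [3, 0, 6, 9]
seq[-1] = seq[-1]+seq[-1] = 9+9 = 18 → [3, 0, 6, 18]
append seq[0]+seq[-1] = 3+18 = 21 → [3, 0, 6, 18, 21]
append seq[0]+seq[3] = 3+18 = 21 → [3, 0, 6, 18, 21, 21]
seq[-1] = 2 → [3, 0, 6, 18, 21, 2]
append seq[-1]+seq[0] = 2+3 = 5 → [3, 0, 6, 18, 21, 2, 5]
sum = 55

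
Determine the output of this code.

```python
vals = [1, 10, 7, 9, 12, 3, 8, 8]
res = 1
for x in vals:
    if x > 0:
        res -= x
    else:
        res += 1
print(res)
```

x=1: >0, res = 1-1 = 0
x=10: >0, res = 0-10 = -10
x=7: >0, res = (-10)-7 = -17
x=9: >0, res = (-17)-9 = -26
x=12: >0, res = (-26)-12 = -38
x=3: >0, res = (-38)-3 = -41
x=8: >0, res = (-41)-8 = -49
x=8: >0, res = (-49)-8 = -57

-57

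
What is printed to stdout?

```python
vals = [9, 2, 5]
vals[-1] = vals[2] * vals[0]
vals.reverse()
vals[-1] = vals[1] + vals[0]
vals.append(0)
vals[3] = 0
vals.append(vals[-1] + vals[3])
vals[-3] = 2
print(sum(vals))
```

vals[-1] = vals[2]*vals[0] = 5*9 = 45 → [9, 2, 45]
reverse → [45, 2, 9]
vals[-1] = vals[1]+vals[0] = 2+45 = 47 → [45, 2, 47]
append 0 → [45, 2, 47, 0]
vals[3] = 0 → [45, 2, 47, 0]
append vals[-1]+vals[3] = 0+0 = 0 → [45, 2, 47, 0, 0]
vals[-3] = 2 → [45, 2, 2, 0, 0]
sum = 49

49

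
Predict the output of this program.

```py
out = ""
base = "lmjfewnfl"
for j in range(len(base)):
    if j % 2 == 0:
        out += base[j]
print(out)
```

ljenl

j=0: add 'l' → 'l'
j=1: skip
j=2: add 'j' → 'lj'
j=3: skip
j=4: add 'e' → 'lje'
j=5: skip
j=6: add 'n' → 'ljen'
j=7: skip
j=8: add 'l' → 'ljenl'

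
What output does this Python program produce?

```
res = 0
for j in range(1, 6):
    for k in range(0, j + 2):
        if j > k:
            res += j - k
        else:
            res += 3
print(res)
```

j=1,k=0: 1>0, res = 0+1 = 1
j=1,k=1: not 1>1, res = 1+3 = 4
j=1,k=2: not 1>2, res = 4+3 = 7
j=2,k=0: 2>0, res = 7+2 = 9
j=2,k=1: 2>1, res = 9+1 = 10
j=2,k=2: not 2>2, res = 10+3 = 13
j=2,k=3: not 2>3, res = 13+3 = 16
j=3,k=0: 3>0, res = 16+3 = 19
j=3,k=1: 3>1, res = 19+2 = 21
j=3,k=2: 3>2, res = 21+1 = 22
j=3,k=3: not 3>3, res = 22+3 = 25
j=3,k=4: not 3>4, res = 25+3 = 28
j=4,k=0: 4>0, res = 28+4 = 32
j=4,k=1: 4>1, res = 32+3 = 35
j=4,k=2: 4>2, res = 35+2 = 37
j=4,k=3: 4>3, res = 37+1 = 38
j=4,k=4: not 4>4, res = 38+3 = 41
j=4,k=5: not 4>5, res = 41+3 = 44
j=5,k=0: 5>0, res = 44+5 = 49
j=5,k=1: 5>1, res = 49+4 = 53
j=5,k=2: 5>2, res = 53+3 = 56
j=5,k=3: 5>3, res = 56+2 = 58
j=5,k=4: 5>4, res = 58+1 = 59
j=5,k=5: not 5>5, res = 59+3 = 62
j=5,k=6: not 5>6, res = 62+3 = 65

65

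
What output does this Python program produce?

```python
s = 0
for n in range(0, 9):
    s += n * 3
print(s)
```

n=0: s = 0+0*3 = 0
n=1: s = 0+1*3 = 3
n=2: s = 3+2*3 = 9
n=3: s = 9+3*3 = 18
n=4: s = 18+4*3 = 30
n=5: s = 30+5*3 = 45
n=6: s = 45+6*3 = 63
n=7: s = 63+7*3 = 84
n=8: s = 84+8*3 = 108

108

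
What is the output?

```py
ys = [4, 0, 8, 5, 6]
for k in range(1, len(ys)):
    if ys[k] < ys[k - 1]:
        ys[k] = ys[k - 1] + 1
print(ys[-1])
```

k=1: 0<4, ys[1] = 4+1 = 5 → [4, 5, 8, 5, 6]
k=2: 8>=5, unchanged → [4, 5, 8, 5, 6]
k=3: 5<8, ys[3] = 8+1 = 9 → [4, 5, 8, 9, 6]
k=4: 6<9, ys[4] = 9+1 = 10 → [4, 5, 8, 9, 10]

10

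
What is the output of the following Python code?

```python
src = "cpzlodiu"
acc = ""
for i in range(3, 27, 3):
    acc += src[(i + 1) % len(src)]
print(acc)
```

ouzdclip

i=3: add src[4]='o' → 'o'
i=6: add src[7]='u' → 'ou'
i=9: add src[2]='z' → 'ouz'
i=12: add src[5]='d' → 'ouzd'
i=15: add src[0]='c' → 'ouzdc'
i=18: add src[3]='l' → 'ouzdcl'
i=21: add src[6]='i' → 'ouzdcli'
i=24: add src[1]='p' → 'ouzdclip'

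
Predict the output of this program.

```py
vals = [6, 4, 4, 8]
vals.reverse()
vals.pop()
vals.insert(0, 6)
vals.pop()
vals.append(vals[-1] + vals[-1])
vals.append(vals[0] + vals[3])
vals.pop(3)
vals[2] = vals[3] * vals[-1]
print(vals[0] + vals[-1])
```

reverse → [8, 4, 4, 6]
pop() removes 6 → [8, 4, 4]
insert 6 at 0 → [6, 8, 4, 4]
pop() removes 4 → [6, 8, 4]
append vals[-1]+vals[-1] = 4+4 = 8 → [6, 8, 4, 8]
append vals[0]+vals[3] = 6+8 = 14 → [6, 8, 4, 8, 14]
pop(3) removes 8 → [6, 8, 4, 14]
vals[2] = vals[3]*vals[-1] = 14*14 = 196 → [6, 8, 196, 14]
vals[0]+vals[-1] = 6+14 = 20

20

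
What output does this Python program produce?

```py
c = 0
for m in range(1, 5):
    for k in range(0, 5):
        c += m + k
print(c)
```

m=1,k=0: c = 0+1 = 1
m=1,k=1: c = 1+2 = 3
m=1,k=2: c = 3+3 = 6
m=1,k=3: c = 6+4 = 10
m=1,k=4: c = 10+5 = 15
m=2,k=0: c = 15+2 = 17
m=2,k=1: c = 17+3 = 20
m=2,k=2: c = 20+4 = 24
m=2,k=3: c = 24+5 = 29
m=2,k=4: c = 29+6 = 35
m=3,k=0: c = 35+3 = 38
m=3,k=1: c = 38+4 = 42
m=3,k=2: c = 42+5 = 47
m=3,k=3: c = 47+6 = 53
m=3,k=4: c = 53+7 = 60
m=4,k=0: c = 60+4 = 64
m=4,k=1: c = 64+5 = 69
m=4,k=2: c = 69+6 = 75
m=4,k=3: c = 75+7 = 82
m=4,k=4: c = 82+8 = 90

90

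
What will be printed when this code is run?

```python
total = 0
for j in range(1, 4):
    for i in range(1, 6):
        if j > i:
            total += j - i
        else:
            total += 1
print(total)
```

16

j=1,i=1: not 1>1, total = 0+1 = 1
j=1,i=2: not 1>2, total = 1+1 = 2
j=1,i=3: not 1>3, total = 2+1 = 3
j=1,i=4: not 1>4, total = 3+1 = 4
j=1,i=5: not 1>5, total = 4+1 = 5
j=2,i=1: 2>1, total = 5+1 = 6
j=2,i=2: not 2>2, total = 6+1 = 7
j=2,i=3: not 2>3, total = 7+1 = 8
j=2,i=4: not 2>4, total = 8+1 = 9
j=2,i=5: not 2>5, total = 9+1 = 10
j=3,i=1: 3>1, total = 10+2 = 12
j=3,i=2: 3>2, total = 12+1 = 13
j=3,i=3: not 3>3, total = 13+1 = 14
j=3,i=4: not 3>4, total = 14+1 = 15
j=3,i=5: not 3>5, total = 15+1 = 16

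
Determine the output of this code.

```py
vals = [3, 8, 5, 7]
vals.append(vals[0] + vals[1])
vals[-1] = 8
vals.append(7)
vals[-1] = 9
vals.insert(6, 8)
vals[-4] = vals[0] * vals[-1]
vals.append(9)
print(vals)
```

[3, 8, 5, 24, 8, 9, 8, 9]

append vals[0]+vals[1] = 3+8 = 11 → [3, 8, 5, 7, 11]
vals[-1] = 8 → [3, 8, 5, 7, 8]
append 7 → [3, 8, 5, 7, 8, 7]
vals[-1] = 9 → [3, 8, 5, 7, 8, 9]
insert 8 at 6 → [3, 8, 5, 7, 8, 9, 8]
vals[-4] = vals[0]*vals[-1] = 3*8 = 24 → [3, 8, 5, 24, 8, 9, 8]
append 9 → [3, 8, 5, 24, 8, 9, 8, 9]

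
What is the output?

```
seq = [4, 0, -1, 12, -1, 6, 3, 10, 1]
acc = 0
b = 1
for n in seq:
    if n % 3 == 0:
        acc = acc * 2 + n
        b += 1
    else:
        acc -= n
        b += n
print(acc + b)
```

18

n=4: not %3==0, acc = 0-4 = -4; b=5
n=0: %3==0, acc = (-4)*2+0 = -8; b=6
n=-1: not %3==0, acc = (-8)-(-1) = -7; b=5
n=12: %3==0, acc = (-7)*2+12 = -2; b=6
n=-1: not %3==0, acc = (-2)-(-1) = -1; b=5
n=6: %3==0, acc = (-1)*2+6 = 4; b=6
n=3: %3==0, acc = 4*2+3 = 11; b=7
n=10: not %3==0, acc = 11-10 = 1; b=17
n=1: not %3==0, acc = 1-1 = 0; b=18
acc+b = 0+18 = 18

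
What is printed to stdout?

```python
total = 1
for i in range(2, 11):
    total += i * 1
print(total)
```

55

i=2: total = 1+2*1 = 3
i=3: total = 3+3*1 = 6
i=4: total = 6+4*1 = 10
i=5: total = 10+5*1 = 15
i=6: total = 15+6*1 = 21
i=7: total = 21+7*1 = 28
i=8: total = 28+8*1 = 36
i=9: total = 36+9*1 = 45
i=10: total = 45+10*1 = 55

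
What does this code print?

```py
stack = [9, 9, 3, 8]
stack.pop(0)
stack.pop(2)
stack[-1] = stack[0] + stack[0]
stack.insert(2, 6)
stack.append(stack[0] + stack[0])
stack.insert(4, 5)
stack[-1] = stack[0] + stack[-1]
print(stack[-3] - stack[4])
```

-8

pop(0) removes 9 → [9, 3, 8]
pop(2) removes 8 → [9, 3]
stack[-1] = stack[0]+stack[0] = 9+9 = 18 → [9, 18]
insert 6 at 2 → [9, 18, 6]
append stack[0]+stack[0] = 9+9 = 18 → [9, 18, 6, 18]
insert 5 at 4 → [9, 18, 6, 18, 5]
stack[-1] = stack[0]+stack[-1] = 9+5 = 14 → [9, 18, 6, 18, 14]
stack[-3]-stack[4] = 6-14 = -8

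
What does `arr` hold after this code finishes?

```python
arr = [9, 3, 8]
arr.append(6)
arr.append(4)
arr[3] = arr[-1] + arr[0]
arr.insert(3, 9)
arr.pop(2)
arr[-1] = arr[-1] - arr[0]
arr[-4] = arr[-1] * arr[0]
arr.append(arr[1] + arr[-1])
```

[9, -45, 9, 13, -5, -50]

append 6 → [9, 3, 8, 6]
append 4 → [9, 3, 8, 6, 4]
arr[3] = arr[-1]+arr[0] = 4+9 = 13 → [9, 3, 8, 13, 4]
insert 9 at 3 → [9, 3, 8, 9, 13, 4]
pop(2) removes 8 → [9, 3, 9, 13, 4]
arr[-1] = arr[-1]-arr[0] = 4-9 = -5 → [9, 3, 9, 13, -5]
arr[-4] = arr[-1]*arr[0] = (-5)*9 = -45 → [9, -45, 9, 13, -5]
append arr[1]+arr[-1] = (-45)+(-5) = -50 → [9, -45, 9, 13, -5, -50]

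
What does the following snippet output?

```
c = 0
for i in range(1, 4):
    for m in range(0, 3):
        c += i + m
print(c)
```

27

i=1,m=0: c = 0+1 = 1
i=1,m=1: c = 1+2 = 3
i=1,m=2: c = 3+3 = 6
i=2,m=0: c = 6+2 = 8
i=2,m=1: c = 8+3 = 11
i=2,m=2: c = 11+4 = 15
i=3,m=0: c = 15+3 = 18
i=3,m=1: c = 18+4 = 22
i=3,m=2: c = 22+5 = 27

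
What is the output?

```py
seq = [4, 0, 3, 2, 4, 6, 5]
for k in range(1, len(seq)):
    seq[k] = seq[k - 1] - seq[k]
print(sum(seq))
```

k=1: seq[1] = 4-0 = 4 → [4, 4, 3, 2, 4, 6, 5]
k=2: seq[2] = 4-3 = 1 → [4, 4, 1, 2, 4, 6, 5]
k=3: seq[3] = 1-2 = -1 → [4, 4, 1, -1, 4, 6, 5]
k=4: seq[4] = (-1)-4 = -5 → [4, 4, 1, -1, -5, 6, 5]
k=5: seq[5] = (-5)-6 = -11 → [4, 4, 1, -1, -5, -11, 5]
k=6: seq[6] = (-11)-5 = -16 → [4, 4, 1, -1, -5, -11, -16]
sum = -24

-24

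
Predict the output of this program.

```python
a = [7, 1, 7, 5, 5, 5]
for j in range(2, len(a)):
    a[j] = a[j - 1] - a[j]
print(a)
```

j=2: a[2] = 1-7 = -6 → [7, 1, -6, 5, 5, 5]
j=3: a[3] = (-6)-5 = -11 → [7, 1, -6, -11, 5, 5]
j=4: a[4] = (-11)-5 = -16 → [7, 1, -6, -11, -16, 5]
j=5: a[5] = (-16)-5 = -21 → [7, 1, -6, -11, -16, -21]

[7, 1, -6, -11, -16, -21]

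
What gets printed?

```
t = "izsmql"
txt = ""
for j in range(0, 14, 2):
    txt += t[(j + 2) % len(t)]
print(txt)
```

j=0: add t[2]='s' → 's'
j=2: add t[4]='q' → 'sq'
j=4: add t[0]='i' → 'sqi'
j=6: add t[2]='s' → 'sqis'
j=8: add t[4]='q' → 'sqisq'
j=10: add t[0]='i' → 'sqisqi'
j=12: add t[2]='s' → 'sqisqis'

sqisqis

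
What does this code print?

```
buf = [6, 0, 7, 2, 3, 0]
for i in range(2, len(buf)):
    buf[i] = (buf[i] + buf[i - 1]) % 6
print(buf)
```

i=2: buf[2] = (7+0)%6 = 1 → [6, 0, 1, 2, 3, 0]
i=3: buf[3] = (2+1)%6 = 3 → [6, 0, 1, 3, 3, 0]
i=4: buf[4] = (3+3)%6 = 0 → [6, 0, 1, 3, 0, 0]
i=5: buf[5] = (0+0)%6 = 0 → [6, 0, 1, 3, 0, 0]

[6, 0, 1, 3, 0, 0]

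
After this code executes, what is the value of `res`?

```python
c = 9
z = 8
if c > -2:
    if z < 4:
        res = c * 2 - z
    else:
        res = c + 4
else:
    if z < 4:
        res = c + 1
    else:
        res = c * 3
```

c=9, z=8
c > -2 is True; z < 4 is False
→ res = c + 4 = 13

13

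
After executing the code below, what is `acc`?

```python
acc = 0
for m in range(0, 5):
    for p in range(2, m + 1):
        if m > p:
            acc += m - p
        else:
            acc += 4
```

16

m=2,p=2: not 2>2, acc = 0+4 = 4
m=3,p=2: 3>2, acc = 4+1 = 5
m=3,p=3: not 3>3, acc = 5+4 = 9
m=4,p=2: 4>2, acc = 9+2 = 11
m=4,p=3: 4>3, acc = 11+1 = 12
m=4,p=4: not 4>4, acc = 12+4 = 16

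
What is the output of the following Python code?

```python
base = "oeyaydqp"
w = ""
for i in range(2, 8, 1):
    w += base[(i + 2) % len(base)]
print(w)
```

i=2: add base[4]='y' → 'y'
i=3: add base[5]='d' → 'yd'
i=4: add base[6]='q' → 'ydq'
i=5: add base[7]='p' → 'ydqp'
i=6: add base[0]='o' → 'ydqpo'
i=7: add base[1]='e' → 'ydqpoe'

ydqpoe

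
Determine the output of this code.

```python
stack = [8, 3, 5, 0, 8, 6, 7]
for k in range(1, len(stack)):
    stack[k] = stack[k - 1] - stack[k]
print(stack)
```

[8, 5, 0, 0, -8, -14, -21]

k=1: stack[1] = 8-3 = 5 → [8, 5, 5, 0, 8, 6, 7]
k=2: stack[2] = 5-5 = 0 → [8, 5, 0, 0, 8, 6, 7]
k=3: stack[3] = 0-0 = 0 → [8, 5, 0, 0, 8, 6, 7]
k=4: stack[4] = 0-8 = -8 → [8, 5, 0, 0, -8, 6, 7]
k=5: stack[5] = (-8)-6 = -14 → [8, 5, 0, 0, -8, -14, 7]
k=6: stack[6] = (-14)-7 = -21 → [8, 5, 0, 0, -8, -14, -21]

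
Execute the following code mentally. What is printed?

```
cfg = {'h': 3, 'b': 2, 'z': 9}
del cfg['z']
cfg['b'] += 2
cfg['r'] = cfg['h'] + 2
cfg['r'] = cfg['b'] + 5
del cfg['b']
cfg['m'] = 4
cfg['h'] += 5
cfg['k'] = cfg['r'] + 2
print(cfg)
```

{'h': 8, 'r': 9, 'm': 4, 'k': 11}

del 'z' → {'h': 3, 'b': 2}
cfg['b'] = 2+2 = 4 → {'h': 3, 'b': 4}
cfg['r'] = cfg['h']+2 = 5 → {'h': 3, 'b': 4, 'r': 5}
cfg['r'] = cfg['b']+5 = 9 → {'h': 3, 'b': 4, 'r': 9}
del 'b' → {'h': 3, 'r': 9}
cfg['m'] = 4 → {'h': 3, 'r': 9, 'm': 4}
cfg['h'] = 3+5 = 8 → {'h': 8, 'r': 9, 'm': 4}
cfg['k'] = cfg['r']+2 = 11 → {'h': 8, 'r': 9, 'm': 4, 'k': 11}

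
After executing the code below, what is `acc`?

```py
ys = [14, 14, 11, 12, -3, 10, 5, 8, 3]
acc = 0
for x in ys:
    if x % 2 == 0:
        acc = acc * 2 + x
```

x=14: even, acc = 0*2+14 = 14
x=14: even, acc = 14*2+14 = 42
x=11: not even
x=12: even, acc = 42*2+12 = 96
x=-3: not even
x=10: even, acc = 96*2+10 = 202
x=5: not even
x=8: even, acc = 202*2+8 = 412
x=3: not even

412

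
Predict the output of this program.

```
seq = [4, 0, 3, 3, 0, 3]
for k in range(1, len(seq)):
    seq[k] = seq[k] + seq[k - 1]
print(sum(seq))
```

48

k=1: seq[1] = 0+4 = 4 → [4, 4, 3, 3, 0, 3]
k=2: seq[2] = 3+4 = 7 → [4, 4, 7, 3, 0, 3]
k=3: seq[3] = 3+7 = 10 → [4, 4, 7, 10, 0, 3]
k=4: seq[4] = 0+10 = 10 → [4, 4, 7, 10, 10, 3]
k=5: seq[5] = 3+10 = 13 → [4, 4, 7, 10, 10, 13]
sum = 48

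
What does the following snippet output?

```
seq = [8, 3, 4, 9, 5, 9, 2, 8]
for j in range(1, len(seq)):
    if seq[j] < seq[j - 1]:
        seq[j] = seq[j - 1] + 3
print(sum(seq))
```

148

j=1: 3<8, seq[1] = 8+3 = 11 → [8, 11, 4, 9, 5, 9, 2, 8]
j=2: 4<11, seq[2] = 11+3 = 14 → [8, 11, 14, 9, 5, 9, 2, 8]
j=3: 9<14, seq[3] = 14+3 = 17 → [8, 11, 14, 17, 5, 9, 2, 8]
j=4: 5<17, seq[4] = 17+3 = 20 → [8, 11, 14, 17, 20, 9, 2, 8]
j=5: 9<20, seq[5] = 20+3 = 23 → [8, 11, 14, 17, 20, 23, 2, 8]
j=6: 2<23, seq[6] = 23+3 = 26 → [8, 11, 14, 17, 20, 23, 26, 8]
j=7: 8<26, seq[7] = 26+3 = 29 → [8, 11, 14, 17, 20, 23, 26, 29]
sum = 148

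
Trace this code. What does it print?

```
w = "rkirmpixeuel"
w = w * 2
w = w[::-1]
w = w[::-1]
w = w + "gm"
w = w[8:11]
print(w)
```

repeat ×2 → 'rkirmpixeuelrkirmpixeuel'
reverse → 'leuexipmrikrleuexipmrikr'
reverse → 'rkirmpixeuelrkirmpixeuel'
+ 'gm' → 'rkirmpixeuelrkirmpixeuelgm'
slice [8:11] → 'eue'

eue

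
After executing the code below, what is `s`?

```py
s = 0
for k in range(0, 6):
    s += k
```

k=0: s = 0+0 = 0
k=1: s = 0+1 = 1
k=2: s = 1+2 = 3
k=3: s = 3+3 = 6
k=4: s = 6+4 = 10
k=5: s = 10+5 = 15

15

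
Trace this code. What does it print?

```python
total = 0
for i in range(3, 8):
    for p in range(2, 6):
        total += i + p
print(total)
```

i=3,p=2: total = 0+5 = 5
i=3,p=3: total = 5+6 = 11
i=3,p=4: total = 11+7 = 18
i=3,p=5: total = 18+8 = 26
i=4,p=2: total = 26+6 = 32
i=4,p=3: total = 32+7 = 39
i=4,p=4: total = 39+8 = 47
i=4,p=5: total = 47+9 = 56
i=5,p=2: total = 56+7 = 63
i=5,p=3: total = 63+8 = 71
i=5,p=4: total = 71+9 = 80
i=5,p=5: total = 80+10 = 90
i=6,p=2: total = 90+8 = 98
i=6,p=3: total = 98+9 = 107
i=6,p=4: total = 107+10 = 117
i=6,p=5: total = 117+11 = 128
i=7,p=2: total = 128+9 = 137
i=7,p=3: total = 137+10 = 147
i=7,p=4: total = 147+11 = 158
i=7,p=5: total = 158+12 = 170

170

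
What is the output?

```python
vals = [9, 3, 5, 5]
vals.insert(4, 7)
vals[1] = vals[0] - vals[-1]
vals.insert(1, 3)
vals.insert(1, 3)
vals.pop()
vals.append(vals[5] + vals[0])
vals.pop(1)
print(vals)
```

insert 7 at 4 → [9, 3, 5, 5, 7]
vals[1] = vals[0]-vals[-1] = 9-7 = 2 → [9, 2, 5, 5, 7]
insert 3 at 1 → [9, 3, 2, 5, 5, 7]
insert 3 at 1 → [9, 3, 3, 2, 5, 5, 7]
pop() removes 7 → [9, 3, 3, 2, 5, 5]
append vals[5]+vals[0] = 5+9 = 14 → [9, 3, 3, 2, 5, 5, 14]
pop(1) removes 3 → [9, 3, 2, 5, 5, 14]

[9, 3, 2, 5, 5, 14]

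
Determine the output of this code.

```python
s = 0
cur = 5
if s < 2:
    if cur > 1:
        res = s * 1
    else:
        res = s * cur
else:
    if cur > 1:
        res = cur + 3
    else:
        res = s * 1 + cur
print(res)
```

s=0, cur=5
s < 2 is True; cur > 1 is True
→ res = s * 1 = 0

0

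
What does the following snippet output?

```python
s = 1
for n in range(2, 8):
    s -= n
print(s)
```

-26

n=2: s = 1-2 = -1
n=3: s = (-1)-3 = -4
n=4: s = (-4)-4 = -8
n=5: s = (-8)-5 = -13
n=6: s = (-13)-6 = -19
n=7: s = (-19)-7 = -26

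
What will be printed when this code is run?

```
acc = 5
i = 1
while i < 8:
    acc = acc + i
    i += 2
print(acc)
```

i=1: acc = 5+1 = 6
i=3: acc = 6+3 = 9
i=5: acc = 9+5 = 14
i=7: acc = 14+7 = 21

21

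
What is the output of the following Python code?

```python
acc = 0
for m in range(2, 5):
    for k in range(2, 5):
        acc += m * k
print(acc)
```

m=2,k=2: acc = 0+4 = 4
m=2,k=3: acc = 4+6 = 10
m=2,k=4: acc = 10+8 = 18
m=3,k=2: acc = 18+6 = 24
m=3,k=3: acc = 24+9 = 33
m=3,k=4: acc = 33+12 = 45
m=4,k=2: acc = 45+8 = 53
m=4,k=3: acc = 53+12 = 65
m=4,k=4: acc = 65+16 = 81

81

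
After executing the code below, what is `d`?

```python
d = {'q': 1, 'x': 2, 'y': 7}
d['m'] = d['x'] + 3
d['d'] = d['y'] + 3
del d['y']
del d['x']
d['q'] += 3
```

d['m'] = d['x']+3 = 5 → {'q': 1, 'x': 2, 'y': 7, 'm': 5}
d['d'] = d['y']+3 = 10 → {'q': 1, 'x': 2, 'y': 7, 'm': 5, 'd': 10}
del 'y' → {'q': 1, 'x': 2, 'm': 5, 'd': 10}
del 'x' → {'q': 1, 'm': 5, 'd': 10}
d['q'] = 1+3 = 4 → {'q': 4, 'm': 5, 'd': 10}

{'q': 4, 'm': 5, 'd': 10}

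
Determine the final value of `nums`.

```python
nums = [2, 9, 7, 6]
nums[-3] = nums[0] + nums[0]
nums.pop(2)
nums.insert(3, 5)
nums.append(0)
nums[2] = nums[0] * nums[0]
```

nums[-3] = nums[0]+nums[0] = 2+2 = 4 → [2, 4, 7, 6]
pop(2) removes 7 → [2, 4, 6]
insert 5 at 3 → [2, 4, 6, 5]
append 0 → [2, 4, 6, 5, 0]
nums[2] = nums[0]*nums[0] = 2*2 = 4 → [2, 4, 4, 5, 0]

[2, 4, 4, 5, 0]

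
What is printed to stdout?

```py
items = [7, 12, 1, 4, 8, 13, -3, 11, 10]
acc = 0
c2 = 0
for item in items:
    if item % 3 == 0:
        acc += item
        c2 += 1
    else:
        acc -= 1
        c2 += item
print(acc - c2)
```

-54

item=7: not %3==0, acc = 0-1 = -1; c2=7
item=12: %3==0, acc = (-1)+12 = 11; c2=8
item=1: not %3==0, acc = 11-1 = 10; c2=9
item=4: not %3==0, acc = 10-1 = 9; c2=13
item=8: not %3==0, acc = 9-1 = 8; c2=21
item=13: not %3==0, acc = 8-1 = 7; c2=34
item=-3: %3==0, acc = 7+(-3) = 4; c2=35
item=11: not %3==0, acc = 4-1 = 3; c2=46
item=10: not %3==0, acc = 3-1 = 2; c2=56
acc-c2 = 2-56 = -54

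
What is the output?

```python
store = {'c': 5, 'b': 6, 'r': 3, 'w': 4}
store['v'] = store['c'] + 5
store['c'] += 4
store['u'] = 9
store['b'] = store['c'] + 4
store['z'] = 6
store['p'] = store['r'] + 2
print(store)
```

store['v'] = store['c']+5 = 10 → {'c': 5, 'b': 6, 'r': 3, 'w': 4, 'v': 10}
store['c'] = 5+4 = 9 → {'c': 9, 'b': 6, 'r': 3, 'w': 4, 'v': 10}
store['u'] = 9 → {'c': 9, 'b': 6, 'r': 3, 'w': 4, 'v': 10, 'u': 9}
store['b'] = store['c']+4 = 13 → {'c': 9, 'b': 13, 'r': 3, 'w': 4, 'v': 10, 'u': 9}
store['z'] = 6 → {'c': 9, 'b': 13, 'r': 3, 'w': 4, 'v': 10, 'u': 9, 'z': 6}
store['p'] = store['r']+2 = 5 → {'c': 9, 'b': 13, 'r': 3, 'w': 4, 'v': 10, 'u': 9, 'z': 6, 'p': 5}

{'c': 9, 'b': 13, 'r': 3, 'w': 4, 'v': 10, 'u': 9, 'z': 6, 'p': 5}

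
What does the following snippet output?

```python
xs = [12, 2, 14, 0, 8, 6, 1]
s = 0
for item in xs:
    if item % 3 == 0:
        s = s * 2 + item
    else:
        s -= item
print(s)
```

-27

item=12: %3==0, s = 0*2+12 = 12
item=2: not %3==0, s = 12-2 = 10
item=14: not %3==0, s = 10-14 = -4
item=0: %3==0, s = (-4)*2+0 = -8
item=8: not %3==0, s = (-8)-8 = -16
item=6: %3==0, s = (-16)*2+6 = -26
item=1: not %3==0, s = (-26)-1 = -27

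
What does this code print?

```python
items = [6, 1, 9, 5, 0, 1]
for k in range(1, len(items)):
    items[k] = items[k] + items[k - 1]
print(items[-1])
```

k=1: items[1] = 1+6 = 7 → [6, 7, 9, 5, 0, 1]
k=2: items[2] = 9+7 = 16 → [6, 7, 16, 5, 0, 1]
k=3: items[3] = 5+16 = 21 → [6, 7, 16, 21, 0, 1]
k=4: items[4] = 0+21 = 21 → [6, 7, 16, 21, 21, 1]
k=5: items[5] = 1+21 = 22 → [6, 7, 16, 21, 21, 22]

22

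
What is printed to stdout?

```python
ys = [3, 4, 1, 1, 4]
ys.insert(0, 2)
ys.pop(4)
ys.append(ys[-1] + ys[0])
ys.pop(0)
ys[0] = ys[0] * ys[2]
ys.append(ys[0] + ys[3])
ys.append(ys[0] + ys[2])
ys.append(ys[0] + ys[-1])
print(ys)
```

[3, 4, 1, 4, 6, 7, 4, 7]

insert 2 at 0 → [2, 3, 4, 1, 1, 4]
pop(4) removes 1 → [2, 3, 4, 1, 4]
append ys[-1]+ys[0] = 4+2 = 6 → [2, 3, 4, 1, 4, 6]
pop(0) removes 2 → [3, 4, 1, 4, 6]
ys[0] = ys[0]*ys[2] = 3*1 = 3 → [3, 4, 1, 4, 6]
append ys[0]+ys[3] = 3+4 = 7 → [3, 4, 1, 4, 6, 7]
append ys[0]+ys[2] = 3+1 = 4 → [3, 4, 1, 4, 6, 7, 4]
append ys[0]+ys[-1] = 3+4 = 7 → [3, 4, 1, 4, 6, 7, 4, 7]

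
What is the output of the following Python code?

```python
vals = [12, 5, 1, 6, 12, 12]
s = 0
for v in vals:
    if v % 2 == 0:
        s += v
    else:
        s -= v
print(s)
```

36

v=12: even, s = 0+12 = 12
v=5: not even, s = 12-5 = 7
v=1: not even, s = 7-1 = 6
v=6: even, s = 6+6 = 12
v=12: even, s = 12+12 = 24
v=12: even, s = 24+12 = 36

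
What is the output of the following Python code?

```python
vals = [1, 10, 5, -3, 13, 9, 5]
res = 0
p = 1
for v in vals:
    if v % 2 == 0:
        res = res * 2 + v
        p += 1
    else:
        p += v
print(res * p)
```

320

v=1: not even; p=2
v=10: even, res = 0*2+10 = 10; p=3
v=5: not even; p=8
v=-3: not even; p=5
v=13: not even; p=18
v=9: not even; p=27
v=5: not even; p=32
res*p = 10*32 = 320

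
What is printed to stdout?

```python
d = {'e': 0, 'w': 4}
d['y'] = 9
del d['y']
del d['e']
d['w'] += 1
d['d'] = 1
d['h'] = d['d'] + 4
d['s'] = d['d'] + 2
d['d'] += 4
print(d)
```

d['y'] = 9 → {'e': 0, 'w': 4, 'y': 9}
del 'y' → {'e': 0, 'w': 4}
del 'e' → {'w': 4}
d['w'] = 4+1 = 5 → {'w': 5}
d['d'] = 1 → {'w': 5, 'd': 1}
d['h'] = d['d']+4 = 5 → {'w': 5, 'd': 1, 'h': 5}
d['s'] = d['d']+2 = 3 → {'w': 5, 'd': 1, 'h': 5, 's': 3}
d['d'] = 1+4 = 5 → {'w': 5, 'd': 5, 'h': 5, 's': 3}

{'w': 5, 'd': 5, 'h': 5, 's': 3}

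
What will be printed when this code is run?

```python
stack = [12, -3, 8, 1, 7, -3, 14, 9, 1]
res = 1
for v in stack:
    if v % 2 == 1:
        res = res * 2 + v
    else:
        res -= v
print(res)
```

v=12: not odd, res = 1-12 = -11
v=-3: odd, res = (-11)*2+(-3) = -25
v=8: not odd, res = (-25)-8 = -33
v=1: odd, res = (-33)*2+1 = -65
v=7: odd, res = (-65)*2+7 = -123
v=-3: odd, res = (-123)*2+(-3) = -249
v=14: not odd, res = (-249)-14 = -263
v=9: odd, res = (-263)*2+9 = -517
v=1: odd, res = (-517)*2+1 = -1033

-1033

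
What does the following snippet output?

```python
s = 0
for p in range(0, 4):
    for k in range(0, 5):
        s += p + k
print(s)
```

70

p=0,k=0: s = 0+0 = 0
p=0,k=1: s = 0+1 = 1
p=0,k=2: s = 1+2 = 3
p=0,k=3: s = 3+3 = 6
p=0,k=4: s = 6+4 = 10
p=1,k=0: s = 10+1 = 11
p=1,k=1: s = 11+2 = 13
p=1,k=2: s = 13+3 = 16
p=1,k=3: s = 16+4 = 20
p=1,k=4: s = 20+5 = 25
p=2,k=0: s = 25+2 = 27
p=2,k=1: s = 27+3 = 30
p=2,k=2: s = 30+4 = 34
p=2,k=3: s = 34+5 = 39
p=2,k=4: s = 39+6 = 45
p=3,k=0: s = 45+3 = 48
p=3,k=1: s = 48+4 = 52
p=3,k=2: s = 52+5 = 57
p=3,k=3: s = 57+6 = 63
p=3,k=4: s = 63+7 = 70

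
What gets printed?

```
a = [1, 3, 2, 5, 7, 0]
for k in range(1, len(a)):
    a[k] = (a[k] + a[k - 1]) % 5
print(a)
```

[1, 4, 1, 1, 3, 3]

k=1: a[1] = (3+1)%5 = 4 → [1, 4, 2, 5, 7, 0]
k=2: a[2] = (2+4)%5 = 1 → [1, 4, 1, 5, 7, 0]
k=3: a[3] = (5+1)%5 = 1 → [1, 4, 1, 1, 7, 0]
k=4: a[4] = (7+1)%5 = 3 → [1, 4, 1, 1, 3, 0]
k=5: a[5] = (0+3)%5 = 3 → [1, 4, 1, 1, 3, 3]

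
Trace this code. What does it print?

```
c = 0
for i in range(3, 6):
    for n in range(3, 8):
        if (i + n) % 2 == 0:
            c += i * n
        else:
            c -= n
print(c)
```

i=3,n=3: even sum, c = 0+9 = 9
i=3,n=4: odd sum, c = 9-4 = 5
i=3,n=5: even sum, c = 5+15 = 20
i=3,n=6: odd sum, c = 20-6 = 14
i=3,n=7: even sum, c = 14+21 = 35
i=4,n=3: odd sum, c = 35-3 = 32
i=4,n=4: even sum, c = 32+16 = 48
i=4,n=5: odd sum, c = 48-5 = 43
i=4,n=6: even sum, c = 43+24 = 67
i=4,n=7: odd sum, c = 67-7 = 60
i=5,n=3: even sum, c = 60+15 = 75
i=5,n=4: odd sum, c = 75-4 = 71
i=5,n=5: even sum, c = 71+25 = 96
i=5,n=6: odd sum, c = 96-6 = 90
i=5,n=7: even sum, c = 90+35 = 125

125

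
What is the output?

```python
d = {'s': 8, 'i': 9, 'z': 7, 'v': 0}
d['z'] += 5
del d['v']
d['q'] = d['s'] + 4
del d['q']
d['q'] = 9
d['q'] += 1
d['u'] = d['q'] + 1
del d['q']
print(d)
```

d['z'] = 7+5 = 12 → {'s': 8, 'i': 9, 'z': 12, 'v': 0}
del 'v' → {'s': 8, 'i': 9, 'z': 12}
d['q'] = d['s']+4 = 12 → {'s': 8, 'i': 9, 'z': 12, 'q': 12}
del 'q' → {'s': 8, 'i': 9, 'z': 12}
d['q'] = 9 → {'s': 8, 'i': 9, 'z': 12, 'q': 9}
d['q'] = 9+1 = 10 → {'s': 8, 'i': 9, 'z': 12, 'q': 10}
d['u'] = d['q']+1 = 11 → {'s': 8, 'i': 9, 'z': 12, 'q': 10, 'u': 11}
del 'q' → {'s': 8, 'i': 9, 'z': 12, 'u': 11}

{'s': 8, 'i': 9, 'z': 12, 'u': 11}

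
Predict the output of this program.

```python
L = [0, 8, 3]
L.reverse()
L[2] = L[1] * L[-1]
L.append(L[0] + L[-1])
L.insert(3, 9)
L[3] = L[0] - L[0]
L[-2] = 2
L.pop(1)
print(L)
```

[3, 0, 2, 3]

reverse → [3, 8, 0]
L[2] = L[1]*L[-1] = 8*0 = 0 → [3, 8, 0]
append L[0]+L[-1] = 3+0 = 3 → [3, 8, 0, 3]
insert 9 at 3 → [3, 8, 0, 9, 3]
L[3] = L[0]-L[0] = 3-3 = 0 → [3, 8, 0, 0, 3]
L[-2] = 2 → [3, 8, 0, 2, 3]
pop(1) removes 8 → [3, 0, 2, 3]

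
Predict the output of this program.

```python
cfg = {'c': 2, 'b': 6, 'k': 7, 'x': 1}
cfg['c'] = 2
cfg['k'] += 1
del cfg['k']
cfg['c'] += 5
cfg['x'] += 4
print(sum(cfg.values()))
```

cfg['c'] = 2 → {'c': 2, 'b': 6, 'k': 7, 'x': 1}
cfg['k'] = 7+1 = 8 → {'c': 2, 'b': 6, 'k': 8, 'x': 1}
del 'k' → {'c': 2, 'b': 6, 'x': 1}
cfg['c'] = 2+5 = 7 → {'c': 7, 'b': 6, 'x': 1}
cfg['x'] = 1+4 = 5 → {'c': 7, 'b': 6, 'x': 5}
sum of values = 18

18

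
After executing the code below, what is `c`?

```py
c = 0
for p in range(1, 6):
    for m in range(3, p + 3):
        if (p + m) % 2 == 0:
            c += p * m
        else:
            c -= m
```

125

p=1,m=3: even sum, c = 0+3 = 3
p=2,m=3: odd sum, c = 3-3 = 0
p=2,m=4: even sum, c = 0+8 = 8
p=3,m=3: even sum, c = 8+9 = 17
p=3,m=4: odd sum, c = 17-4 = 13
p=3,m=5: even sum, c = 13+15 = 28
p=4,m=3: odd sum, c = 28-3 = 25
p=4,m=4: even sum, c = 25+16 = 41
p=4,m=5: odd sum, c = 41-5 = 36
p=4,m=6: even sum, c = 36+24 = 60
p=5,m=3: even sum, c = 60+15 = 75
p=5,m=4: odd sum, c = 75-4 = 71
p=5,m=5: even sum, c = 71+25 = 96
p=5,m=6: odd sum, c = 96-6 = 90
p=5,m=7: even sum, c = 90+35 = 125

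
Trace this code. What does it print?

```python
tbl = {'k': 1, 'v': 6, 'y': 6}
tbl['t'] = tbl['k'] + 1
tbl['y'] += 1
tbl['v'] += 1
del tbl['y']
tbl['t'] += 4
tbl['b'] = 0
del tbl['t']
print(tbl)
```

{'k': 1, 'v': 7, 'b': 0}

tbl['t'] = tbl['k']+1 = 2 → {'k': 1, 'v': 6, 'y': 6, 't': 2}
tbl['y'] = 6+1 = 7 → {'k': 1, 'v': 6, 'y': 7, 't': 2}
tbl['v'] = 6+1 = 7 → {'k': 1, 'v': 7, 'y': 7, 't': 2}
del 'y' → {'k': 1, 'v': 7, 't': 2}
tbl['t'] = 2+4 = 6 → {'k': 1, 'v': 7, 't': 6}
tbl['b'] = 0 → {'k': 1, 'v': 7, 't': 6, 'b': 0}
del 't' → {'k': 1, 'v': 7, 'b': 0}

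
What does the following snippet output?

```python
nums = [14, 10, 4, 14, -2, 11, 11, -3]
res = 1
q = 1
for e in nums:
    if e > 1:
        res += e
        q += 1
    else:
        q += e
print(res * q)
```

e=14: >1, res = 1+14 = 15; q=2
e=10: >1, res = 15+10 = 25; q=3
e=4: >1, res = 25+4 = 29; q=4
e=14: >1, res = 29+14 = 43; q=5
e=-2: not >1; q=3
e=11: >1, res = 43+11 = 54; q=4
e=11: >1, res = 54+11 = 65; q=5
e=-3: not >1; q=2
res*q = 65*2 = 130

130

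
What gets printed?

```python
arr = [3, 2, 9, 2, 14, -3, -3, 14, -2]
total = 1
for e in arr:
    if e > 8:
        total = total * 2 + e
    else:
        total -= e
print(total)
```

52

e=3: not >8, total = 1-3 = -2
e=2: not >8, total = (-2)-2 = -4
e=9: >8, total = (-4)*2+9 = 1
e=2: not >8, total = 1-2 = -1
e=14: >8, total = (-1)*2+14 = 12
e=-3: not >8, total = 12-(-3) = 15
e=-3: not >8, total = 15-(-3) = 18
e=14: >8, total = 18*2+14 = 50
e=-2: not >8, total = 50-(-2) = 52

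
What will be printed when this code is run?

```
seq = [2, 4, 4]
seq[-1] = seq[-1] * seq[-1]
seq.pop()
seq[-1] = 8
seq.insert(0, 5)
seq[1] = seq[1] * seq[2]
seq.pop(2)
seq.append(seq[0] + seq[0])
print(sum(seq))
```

seq[-1] = seq[-1]*seq[-1] = 4*4 = 16 → [2, 4, 16]
pop() removes 16 → [2, 4]
seq[-1] = 8 → [2, 8]
insert 5 at 0 → [5, 2, 8]
seq[1] = seq[1]*seq[2] = 2*8 = 16 → [5, 16, 8]
pop(2) removes 8 → [5, 16]
append seq[0]+seq[0] = 5+5 = 10 → [5, 16, 10]
sum = 31

31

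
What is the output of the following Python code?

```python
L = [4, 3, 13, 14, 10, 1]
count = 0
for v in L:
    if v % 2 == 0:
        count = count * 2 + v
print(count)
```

54

v=4: even, count = 0*2+4 = 4
v=3: not even
v=13: not even
v=14: even, count = 4*2+14 = 22
v=10: even, count = 22*2+10 = 54
v=1: not even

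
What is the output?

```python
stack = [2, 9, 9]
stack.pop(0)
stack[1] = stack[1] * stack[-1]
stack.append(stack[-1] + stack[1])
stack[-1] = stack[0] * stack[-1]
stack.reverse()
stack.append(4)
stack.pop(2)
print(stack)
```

pop(0) removes 2 → [9, 9]
stack[1] = stack[1]*stack[-1] = 9*9 = 81 → [9, 81]
append stack[-1]+stack[1] = 81+81 = 162 → [9, 81, 162]
stack[-1] = stack[0]*stack[-1] = 9*162 = 1458 → [9, 81, 1458]
reverse → [1458, 81, 9]
append 4 → [1458, 81, 9, 4]
pop(2) removes 9 → [1458, 81, 4]

[1458, 81, 4]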